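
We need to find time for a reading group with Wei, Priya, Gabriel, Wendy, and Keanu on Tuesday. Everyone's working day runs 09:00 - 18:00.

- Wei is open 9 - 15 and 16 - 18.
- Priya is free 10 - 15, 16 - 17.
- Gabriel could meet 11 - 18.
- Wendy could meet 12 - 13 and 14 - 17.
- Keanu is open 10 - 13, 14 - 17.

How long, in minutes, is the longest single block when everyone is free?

Wei ∩ Priya: 10:00-15:00, 16:00-17:00.
Wei ∩ Priya ∩ Gabriel: 11:00-15:00, 16:00-17:00.
Wei ∩ Priya ∩ Gabriel ∩ Wendy: 12:00-13:00, 14:00-15:00, 16:00-17:00.
Wei ∩ Priya ∩ Gabriel ∩ Wendy ∩ Keanu: 12:00-13:00, 14:00-15:00, 16:00-17:00.
So the common availability across everyone is 12:00-13:00, 14:00-15:00, 16:00-17:00.
The longest is 12:00-13:00 at 60 minutes.

60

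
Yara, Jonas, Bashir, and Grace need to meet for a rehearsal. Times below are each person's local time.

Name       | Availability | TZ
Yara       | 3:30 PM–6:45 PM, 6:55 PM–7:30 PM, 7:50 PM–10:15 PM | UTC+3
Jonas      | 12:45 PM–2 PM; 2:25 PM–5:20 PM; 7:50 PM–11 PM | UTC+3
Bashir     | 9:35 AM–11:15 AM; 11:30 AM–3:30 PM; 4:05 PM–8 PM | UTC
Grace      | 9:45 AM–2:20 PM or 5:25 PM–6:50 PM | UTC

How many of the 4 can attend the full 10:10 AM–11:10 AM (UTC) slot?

Yara in UTC: 12:30-15:45, 15:55-16:30, 16:50-19:15 (subtract 3h to convert from UTC+3).
Jonas in UTC: 09:45-11:00, 11:25-14:20, 16:50-20:00 (subtract 3h to convert from UTC+3).
Bashir in UTC: 09:35-11:15, 11:30-15:30, 16:05-20:00.
Grace in UTC: 09:45-14:20, 17:25-18:50.
Bashir and Grace can make the full 10:10-11:10 slot — that's 2.

2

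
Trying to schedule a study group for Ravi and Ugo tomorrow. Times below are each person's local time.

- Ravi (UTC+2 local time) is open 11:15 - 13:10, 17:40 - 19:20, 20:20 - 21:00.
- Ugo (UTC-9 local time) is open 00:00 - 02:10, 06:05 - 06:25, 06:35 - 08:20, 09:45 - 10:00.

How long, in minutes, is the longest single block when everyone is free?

115

Ravi in UTC: 09:15-11:10, 15:40-17:20, 18:20-19:00 (subtract 2h to convert from UTC+2).
Ugo in UTC: 09:00-11:10, 15:05-15:25, 15:35-17:20, 18:45-19:00 (add 9h to convert from UTC-9).
Ravi ∩ Ugo: 09:15-11:10, 15:40-17:20, 18:45-19:00.
The longest is 09:15-11:10 at 115 minutes.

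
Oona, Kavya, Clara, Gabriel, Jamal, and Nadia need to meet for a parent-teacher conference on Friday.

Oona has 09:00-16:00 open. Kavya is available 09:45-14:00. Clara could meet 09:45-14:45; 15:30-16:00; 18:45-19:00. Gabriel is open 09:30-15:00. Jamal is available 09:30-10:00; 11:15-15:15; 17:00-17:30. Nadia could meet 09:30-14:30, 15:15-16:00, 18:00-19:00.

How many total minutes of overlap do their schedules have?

180

Oona ∩ Kavya: 09:45-14:00.
Oona ∩ Kavya ∩ Clara: 09:45-14:00.
Oona ∩ Kavya ∩ Clara ∩ Gabriel: 09:45-14:00.
Oona ∩ Kavya ∩ Clara ∩ Gabriel ∩ Jamal: 09:45-10:00, 11:15-14:00.
Oona ∩ Kavya ∩ Clara ∩ Gabriel ∩ Jamal ∩ Nadia: 09:45-10:00, 11:15-14:00.
Summing the common windows: 15 + 165 = 180 minutes.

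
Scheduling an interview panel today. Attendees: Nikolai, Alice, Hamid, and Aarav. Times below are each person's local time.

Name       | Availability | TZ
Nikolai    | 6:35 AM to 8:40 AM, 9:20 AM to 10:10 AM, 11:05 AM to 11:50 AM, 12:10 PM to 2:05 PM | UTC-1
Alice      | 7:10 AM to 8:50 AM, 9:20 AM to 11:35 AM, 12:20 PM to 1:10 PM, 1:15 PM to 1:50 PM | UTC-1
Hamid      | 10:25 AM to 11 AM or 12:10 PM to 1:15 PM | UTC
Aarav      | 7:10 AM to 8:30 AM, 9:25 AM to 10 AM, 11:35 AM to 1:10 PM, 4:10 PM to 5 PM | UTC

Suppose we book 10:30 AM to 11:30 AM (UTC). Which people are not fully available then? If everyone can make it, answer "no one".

Nikolai in UTC: 07:35-09:40, 10:20-11:10, 12:05-12:50, 13:10-15:05 (add 1h to convert from UTC-1).
Alice in UTC: 08:10-09:50, 10:20-12:35, 13:20-14:10, 14:15-14:50 (add 1h to convert from UTC-1).
Hamid in UTC: 10:25-11:00, 12:10-13:15.
Aarav in UTC: 07:10-08:30, 09:25-10:00, 11:35-13:10, 16:10-17:00.
Nikolai: not fully free for 10:30-11:30. Alice: free for 10:30-11:30. Hamid: not fully free for 10:30-11:30. Aarav: not fully free for 10:30-11:30.

Aarav, Hamid, Nikolai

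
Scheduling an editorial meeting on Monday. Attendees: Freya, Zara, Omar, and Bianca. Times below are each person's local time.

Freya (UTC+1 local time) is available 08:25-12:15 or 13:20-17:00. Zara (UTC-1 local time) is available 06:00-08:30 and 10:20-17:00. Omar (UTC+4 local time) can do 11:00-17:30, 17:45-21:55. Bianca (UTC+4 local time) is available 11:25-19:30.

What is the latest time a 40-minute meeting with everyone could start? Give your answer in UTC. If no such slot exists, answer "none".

14:50

Freya in UTC: 07:25-11:15, 12:20-16:00 (subtract 1h to convert from UTC+1).
Zara in UTC: 07:00-09:30, 11:20-18:00 (add 1h to convert from UTC-1).
Omar in UTC: 07:00-13:30, 13:45-17:55 (subtract 4h to convert from UTC+4).
Bianca in UTC: 07:25-15:30 (subtract 4h to convert from UTC+4).
Freya ∩ Zara: 07:25-09:30, 12:20-16:00.
Freya ∩ Zara ∩ Omar: 07:25-09:30, 12:20-13:30, 13:45-16:00.
Freya ∩ Zara ∩ Omar ∩ Bianca: 07:25-09:30, 12:20-13:30, 13:45-15:30.
The last common window of at least 40 minutes is 13:45-15:30; a 40-minute meeting can start as late as 14:50 and still end by 15:30.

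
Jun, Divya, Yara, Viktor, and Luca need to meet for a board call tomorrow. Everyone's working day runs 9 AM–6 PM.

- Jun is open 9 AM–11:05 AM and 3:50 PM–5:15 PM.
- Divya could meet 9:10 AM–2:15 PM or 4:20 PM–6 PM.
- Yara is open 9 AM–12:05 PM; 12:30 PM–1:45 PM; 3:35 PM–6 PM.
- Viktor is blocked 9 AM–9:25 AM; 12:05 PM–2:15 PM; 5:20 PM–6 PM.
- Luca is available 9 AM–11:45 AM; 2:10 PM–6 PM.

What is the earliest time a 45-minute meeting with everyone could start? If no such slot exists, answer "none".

09:25

Jun free: 09:00-11:05, 15:50-17:15.
Divya free: 09:10-14:15, 16:20-18:00.
Yara free: 09:00-12:05, 12:30-13:45, 15:35-18:00.
Viktor free: 09:25-12:05, 14:15-17:20 (invert busy blocks within the working day).
Luca free: 09:00-11:45, 14:10-18:00.
Jun ∩ Divya: 09:10-11:05, 16:20-17:15.
Jun ∩ Divya ∩ Yara: 09:10-11:05, 16:20-17:15.
Jun ∩ Divya ∩ Yara ∩ Viktor: 09:25-11:05, 16:20-17:15.
Jun ∩ Divya ∩ Yara ∩ Viktor ∩ Luca: 09:25-11:05, 16:20-17:15.
The first common window of at least 45 minutes is 09:25-11:05, so the earliest start is 09:25.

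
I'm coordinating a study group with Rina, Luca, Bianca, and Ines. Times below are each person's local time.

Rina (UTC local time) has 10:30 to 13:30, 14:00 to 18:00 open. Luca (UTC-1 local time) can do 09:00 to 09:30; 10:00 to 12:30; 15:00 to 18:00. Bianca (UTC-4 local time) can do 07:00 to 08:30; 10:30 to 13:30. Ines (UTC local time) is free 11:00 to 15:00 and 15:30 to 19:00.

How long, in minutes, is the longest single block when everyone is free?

90

Rina in UTC: 10:30-13:30, 14:00-18:00.
Luca in UTC: 10:00-10:30, 11:00-13:30, 16:00-19:00 (add 1h to convert from UTC-1).
Bianca in UTC: 11:00-12:30, 14:30-17:30 (add 4h to convert from UTC-4).
Ines in UTC: 11:00-15:00, 15:30-19:00.
Rina ∩ Luca: 11:00-13:30, 16:00-18:00.
Rina ∩ Luca ∩ Bianca: 11:00-12:30, 16:00-17:30.
Rina ∩ Luca ∩ Bianca ∩ Ines: 11:00-12:30, 16:00-17:30.
The longest is 11:00-12:30 at 90 minutes.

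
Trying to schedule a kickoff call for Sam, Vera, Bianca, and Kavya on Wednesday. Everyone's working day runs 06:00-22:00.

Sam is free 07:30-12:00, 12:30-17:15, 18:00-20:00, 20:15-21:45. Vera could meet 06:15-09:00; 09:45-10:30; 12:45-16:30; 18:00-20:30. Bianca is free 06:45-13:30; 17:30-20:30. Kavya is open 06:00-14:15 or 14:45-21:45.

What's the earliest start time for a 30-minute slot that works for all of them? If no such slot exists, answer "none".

Sam ∩ Vera: 07:30-09:00, 09:45-10:30, 12:45-16:30, 18:00-20:00, 20:15-20:30.
Sam ∩ Vera ∩ Bianca: 07:30-09:00, 09:45-10:30, 12:45-13:30, 18:00-20:00, 20:15-20:30.
Sam ∩ Vera ∩ Bianca ∩ Kavya: 07:30-09:00, 09:45-10:30, 12:45-13:30, 18:00-20:00, 20:15-20:30.
So the common availability across everyone is 07:30-09:00, 09:45-10:30, 12:45-13:30, 18:00-20:00, 20:15-20:30.
The first common window of at least 30 minutes is 07:30-09:00, so the earliest start is 07:30.

07:30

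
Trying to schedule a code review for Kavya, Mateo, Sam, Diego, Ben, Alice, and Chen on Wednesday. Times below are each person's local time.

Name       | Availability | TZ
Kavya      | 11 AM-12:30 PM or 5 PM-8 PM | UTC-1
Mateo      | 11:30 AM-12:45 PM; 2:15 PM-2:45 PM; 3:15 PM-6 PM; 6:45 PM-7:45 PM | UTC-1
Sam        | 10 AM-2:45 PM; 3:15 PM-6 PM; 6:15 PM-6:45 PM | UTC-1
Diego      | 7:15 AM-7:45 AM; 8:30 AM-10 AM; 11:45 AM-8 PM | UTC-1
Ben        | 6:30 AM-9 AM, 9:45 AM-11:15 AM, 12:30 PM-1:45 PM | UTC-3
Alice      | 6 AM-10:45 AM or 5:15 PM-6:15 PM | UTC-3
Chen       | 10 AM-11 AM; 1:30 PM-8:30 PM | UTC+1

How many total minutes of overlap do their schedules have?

Kavya in UTC: 12:00-13:30, 18:00-21:00 (add 1h to convert from UTC-1).
Mateo in UTC: 12:30-13:45, 15:15-15:45, 16:15-19:00, 19:45-20:45 (add 1h to convert from UTC-1).
Sam in UTC: 11:00-15:45, 16:15-19:00, 19:15-19:45 (add 1h to convert from UTC-1).
Diego in UTC: 08:15-08:45, 09:30-11:00, 12:45-21:00 (add 1h to convert from UTC-1).
Ben in UTC: 09:30-12:00, 12:45-14:15, 15:30-16:45 (add 3h to convert from UTC-3).
Alice in UTC: 09:00-13:45, 20:15-21:15 (add 3h to convert from UTC-3).
Chen in UTC: 09:00-10:00, 12:30-19:30 (subtract 1h to convert from UTC+1).
Kavya ∩ Mateo: 12:30-13:30, 18:00-19:00, 19:45-20:45.
Kavya ∩ Mateo ∩ Sam: 12:30-13:30, 18:00-19:00.
Kavya ∩ Mateo ∩ Sam ∩ Diego: 12:45-13:30, 18:00-19:00.
Kavya ∩ Mateo ∩ Sam ∩ Diego ∩ Ben: 12:45-13:30.
Kavya ∩ Mateo ∩ Sam ∩ Diego ∩ Ben ∩ Alice: 12:45-13:30.
Kavya ∩ Mateo ∩ Sam ∩ Diego ∩ Ben ∩ Alice ∩ Chen: 12:45-13:30.
So the common availability across everyone is 12:45-13:30.
That's a single block of 45 minutes.

45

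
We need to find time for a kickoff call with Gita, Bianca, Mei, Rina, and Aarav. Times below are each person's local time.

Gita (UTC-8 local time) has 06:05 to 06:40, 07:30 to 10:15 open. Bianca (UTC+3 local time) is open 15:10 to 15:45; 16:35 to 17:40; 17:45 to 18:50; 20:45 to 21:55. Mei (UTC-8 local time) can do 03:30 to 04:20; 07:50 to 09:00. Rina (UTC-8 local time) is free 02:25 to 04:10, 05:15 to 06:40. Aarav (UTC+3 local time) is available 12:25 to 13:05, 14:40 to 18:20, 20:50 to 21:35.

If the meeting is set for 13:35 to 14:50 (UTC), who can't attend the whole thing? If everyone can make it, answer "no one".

Gita in UTC: 14:05-14:40, 15:30-18:15 (add 8h to convert from UTC-8).
Bianca in UTC: 12:10-12:45, 13:35-14:40, 14:45-15:50, 17:45-18:55 (subtract 3h to convert from UTC+3).
Mei in UTC: 11:30-12:20, 15:50-17:00 (add 8h to convert from UTC-8).
Rina in UTC: 10:25-12:10, 13:15-14:40 (add 8h to convert from UTC-8).
Aarav in UTC: 09:25-10:05, 11:40-15:20, 17:50-18:35 (subtract 3h to convert from UTC+3).
Gita: not fully free for 13:35-14:50. Bianca: not fully free for 13:35-14:50. Mei: not fully free for 13:35-14:50. Rina: not fully free for 13:35-14:50. Aarav: free for 13:35-14:50.

Bianca, Gita, Mei, Rina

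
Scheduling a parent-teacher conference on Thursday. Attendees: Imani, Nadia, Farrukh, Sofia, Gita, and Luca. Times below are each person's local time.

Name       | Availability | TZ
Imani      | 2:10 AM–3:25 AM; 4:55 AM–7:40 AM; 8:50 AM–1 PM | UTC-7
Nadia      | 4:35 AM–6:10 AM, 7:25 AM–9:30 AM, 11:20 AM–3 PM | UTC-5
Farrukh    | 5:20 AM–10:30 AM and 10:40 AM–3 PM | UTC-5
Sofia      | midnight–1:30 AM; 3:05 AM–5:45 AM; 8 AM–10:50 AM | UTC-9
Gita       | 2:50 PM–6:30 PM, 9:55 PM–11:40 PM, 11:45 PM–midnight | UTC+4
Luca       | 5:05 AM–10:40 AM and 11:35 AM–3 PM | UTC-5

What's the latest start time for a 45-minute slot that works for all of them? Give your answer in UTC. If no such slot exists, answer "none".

Imani in UTC: 09:10-10:25, 11:55-14:40, 15:50-20:00 (add 7h to convert from UTC-7).
Nadia in UTC: 09:35-11:10, 12:25-14:30, 16:20-20:00 (add 5h to convert from UTC-5).
Farrukh in UTC: 10:20-15:30, 15:40-20:00 (add 5h to convert from UTC-5).
Sofia in UTC: 09:00-10:30, 12:05-14:45, 17:00-19:50 (add 9h to convert from UTC-9).
Gita in UTC: 10:50-14:30, 17:55-19:40, 19:45-20:00 (subtract 4h to convert from UTC+4).
Luca in UTC: 10:05-15:40, 16:35-20:00 (add 5h to convert from UTC-5).
Imani ∩ Nadia: 09:35-10:25, 12:25-14:30, 16:20-20:00.
Imani ∩ Nadia ∩ Farrukh: 10:20-10:25, 12:25-14:30, 16:20-20:00.
Imani ∩ Nadia ∩ Farrukh ∩ Sofia: 10:20-10:25, 12:25-14:30, 17:00-19:50.
Imani ∩ Nadia ∩ Farrukh ∩ Sofia ∩ Gita: 12:25-14:30, 17:55-19:40, 19:45-19:50.
Imani ∩ Nadia ∩ Farrukh ∩ Sofia ∩ Gita ∩ Luca: 12:25-14:30, 17:55-19:40, 19:45-19:50.
Those are the intersection windows.
The last common window of at least 45 minutes is 17:55-19:40; a 45-minute meeting can start as late as 18:55 and still end by 19:40.

18:55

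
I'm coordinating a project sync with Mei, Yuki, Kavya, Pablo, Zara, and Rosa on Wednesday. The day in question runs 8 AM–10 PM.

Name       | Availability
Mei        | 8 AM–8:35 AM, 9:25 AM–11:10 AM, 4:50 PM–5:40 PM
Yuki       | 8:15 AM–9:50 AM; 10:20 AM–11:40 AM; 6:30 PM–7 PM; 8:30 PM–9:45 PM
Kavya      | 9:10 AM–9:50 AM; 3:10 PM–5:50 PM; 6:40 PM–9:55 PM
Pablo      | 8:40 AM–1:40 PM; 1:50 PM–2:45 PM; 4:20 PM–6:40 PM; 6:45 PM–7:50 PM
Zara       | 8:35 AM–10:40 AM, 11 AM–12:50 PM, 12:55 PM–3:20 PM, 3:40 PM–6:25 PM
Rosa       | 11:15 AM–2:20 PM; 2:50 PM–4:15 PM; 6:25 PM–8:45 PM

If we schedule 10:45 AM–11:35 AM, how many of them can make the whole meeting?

2

Yuki and Pablo can make the full 10:45-11:35 slot — that's 2.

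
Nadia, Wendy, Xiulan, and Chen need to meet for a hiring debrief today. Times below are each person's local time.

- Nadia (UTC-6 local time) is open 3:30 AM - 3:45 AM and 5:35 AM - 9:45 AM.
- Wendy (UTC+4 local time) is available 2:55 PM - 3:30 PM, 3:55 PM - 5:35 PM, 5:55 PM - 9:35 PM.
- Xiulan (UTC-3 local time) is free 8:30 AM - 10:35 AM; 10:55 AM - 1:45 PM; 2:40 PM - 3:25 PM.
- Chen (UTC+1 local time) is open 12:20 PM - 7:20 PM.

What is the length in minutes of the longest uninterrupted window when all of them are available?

110

Nadia in UTC: 09:30-09:45, 11:35-15:45 (add 6h to convert from UTC-6).
Wendy in UTC: 10:55-11:30, 11:55-13:35, 13:55-17:35 (subtract 4h to convert from UTC+4).
Xiulan in UTC: 11:30-13:35, 13:55-16:45, 17:40-18:25 (add 3h to convert from UTC-3).
Chen in UTC: 11:20-18:20 (subtract 1h to convert from UTC+1).
Nadia ∩ Wendy: 11:55-13:35, 13:55-15:45.
Nadia ∩ Wendy ∩ Xiulan: 11:55-13:35, 13:55-15:45.
Nadia ∩ Wendy ∩ Xiulan ∩ Chen: 11:55-13:35, 13:55-15:45.
The longest is 13:55-15:45 at 110 minutes.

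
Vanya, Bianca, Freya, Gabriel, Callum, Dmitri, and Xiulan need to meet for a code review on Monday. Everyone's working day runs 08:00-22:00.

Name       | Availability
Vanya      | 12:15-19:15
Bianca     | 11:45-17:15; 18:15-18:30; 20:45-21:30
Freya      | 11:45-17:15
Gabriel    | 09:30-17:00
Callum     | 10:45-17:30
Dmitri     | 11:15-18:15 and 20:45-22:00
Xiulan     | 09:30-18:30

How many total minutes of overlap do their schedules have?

285

Vanya ∩ Bianca: 12:15-17:15, 18:15-18:30.
Vanya ∩ Bianca ∩ Freya: 12:15-17:15.
Vanya ∩ Bianca ∩ Freya ∩ Gabriel: 12:15-17:00.
Vanya ∩ Bianca ∩ Freya ∩ Gabriel ∩ Callum: 12:15-17:00.
Vanya ∩ Bianca ∩ Freya ∩ Gabriel ∩ Callum ∩ Dmitri: 12:15-17:00.
Vanya ∩ Bianca ∩ Freya ∩ Gabriel ∩ Callum ∩ Dmitri ∩ Xiulan: 12:15-17:00.
So the common availability across everyone is 12:15-17:00.
That's a single block of 285 minutes.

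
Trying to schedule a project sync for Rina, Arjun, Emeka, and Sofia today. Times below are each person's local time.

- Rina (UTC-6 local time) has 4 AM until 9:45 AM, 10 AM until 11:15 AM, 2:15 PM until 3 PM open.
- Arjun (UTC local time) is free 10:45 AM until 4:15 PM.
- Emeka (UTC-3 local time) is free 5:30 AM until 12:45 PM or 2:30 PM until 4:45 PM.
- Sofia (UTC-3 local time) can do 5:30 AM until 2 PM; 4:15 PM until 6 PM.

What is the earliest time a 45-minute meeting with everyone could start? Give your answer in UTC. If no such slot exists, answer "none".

Rina in UTC: 10:00-15:45, 16:00-17:15, 20:15-21:00 (add 6h to convert from UTC-6).
Arjun in UTC: 10:45-16:15.
Emeka in UTC: 08:30-15:45, 17:30-19:45 (add 3h to convert from UTC-3).
Sofia in UTC: 08:30-17:00, 19:15-21:00 (add 3h to convert from UTC-3).
Rina ∩ Arjun: 10:45-15:45, 16:00-16:15.
Rina ∩ Arjun ∩ Emeka: 10:45-15:45.
Rina ∩ Arjun ∩ Emeka ∩ Sofia: 10:45-15:45.
The first common window of at least 45 minutes is 10:45-15:45, so the earliest start is 10:45.

10:45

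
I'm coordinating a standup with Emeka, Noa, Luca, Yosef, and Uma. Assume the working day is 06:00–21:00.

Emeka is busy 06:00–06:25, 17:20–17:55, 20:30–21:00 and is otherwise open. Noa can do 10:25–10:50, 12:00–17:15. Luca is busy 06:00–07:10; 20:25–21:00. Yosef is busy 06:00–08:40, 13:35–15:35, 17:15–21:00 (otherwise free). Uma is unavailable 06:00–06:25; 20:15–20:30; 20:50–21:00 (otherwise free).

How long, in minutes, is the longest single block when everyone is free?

100

Emeka free: 06:25-17:20, 17:55-20:30 (invert busy blocks within the working day).
Noa free: 10:25-10:50, 12:00-17:15.
Luca free: 07:10-20:25 (invert busy blocks within the working day).
Yosef free: 08:40-13:35, 15:35-17:15 (invert busy blocks within the working day).
Uma free: 06:25-20:15, 20:30-20:50 (invert busy blocks within the working day).
Emeka ∩ Noa: 10:25-10:50, 12:00-17:15.
Emeka ∩ Noa ∩ Luca: 10:25-10:50, 12:00-17:15.
Emeka ∩ Noa ∩ Luca ∩ Yosef: 10:25-10:50, 12:00-13:35, 15:35-17:15.
Emeka ∩ Noa ∩ Luca ∩ Yosef ∩ Uma: 10:25-10:50, 12:00-13:35, 15:35-17:15.
The longest is 15:35-17:15 at 100 minutes.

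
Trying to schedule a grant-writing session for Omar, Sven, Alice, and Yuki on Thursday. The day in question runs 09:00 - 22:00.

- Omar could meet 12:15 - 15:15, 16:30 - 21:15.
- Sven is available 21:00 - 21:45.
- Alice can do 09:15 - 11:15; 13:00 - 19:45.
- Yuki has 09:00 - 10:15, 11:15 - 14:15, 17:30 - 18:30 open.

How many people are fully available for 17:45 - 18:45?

Omar and Alice can make the full 17:45-18:45 slot — that's 2.

2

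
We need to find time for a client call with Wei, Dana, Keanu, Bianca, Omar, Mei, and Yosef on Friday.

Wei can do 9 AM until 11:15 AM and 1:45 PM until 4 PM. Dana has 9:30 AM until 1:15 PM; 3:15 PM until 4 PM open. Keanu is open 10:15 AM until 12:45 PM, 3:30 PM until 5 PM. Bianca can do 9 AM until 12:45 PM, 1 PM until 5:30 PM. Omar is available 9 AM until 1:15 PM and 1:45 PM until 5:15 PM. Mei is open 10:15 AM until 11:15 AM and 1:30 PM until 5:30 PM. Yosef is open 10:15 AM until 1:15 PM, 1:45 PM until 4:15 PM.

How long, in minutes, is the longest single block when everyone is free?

Wei ∩ Dana: 09:30-11:15, 15:15-16:00.
Wei ∩ Dana ∩ Keanu: 10:15-11:15, 15:30-16:00.
Wei ∩ Dana ∩ Keanu ∩ Bianca: 10:15-11:15, 15:30-16:00.
Wei ∩ Dana ∩ Keanu ∩ Bianca ∩ Omar: 10:15-11:15, 15:30-16:00.
Wei ∩ Dana ∩ Keanu ∩ Bianca ∩ Omar ∩ Mei: 10:15-11:15, 15:30-16:00.
Wei ∩ Dana ∩ Keanu ∩ Bianca ∩ Omar ∩ Mei ∩ Yosef: 10:15-11:15, 15:30-16:00.
Those are the intersection windows.
The longest is 10:15-11:15 at 60 minutes.

60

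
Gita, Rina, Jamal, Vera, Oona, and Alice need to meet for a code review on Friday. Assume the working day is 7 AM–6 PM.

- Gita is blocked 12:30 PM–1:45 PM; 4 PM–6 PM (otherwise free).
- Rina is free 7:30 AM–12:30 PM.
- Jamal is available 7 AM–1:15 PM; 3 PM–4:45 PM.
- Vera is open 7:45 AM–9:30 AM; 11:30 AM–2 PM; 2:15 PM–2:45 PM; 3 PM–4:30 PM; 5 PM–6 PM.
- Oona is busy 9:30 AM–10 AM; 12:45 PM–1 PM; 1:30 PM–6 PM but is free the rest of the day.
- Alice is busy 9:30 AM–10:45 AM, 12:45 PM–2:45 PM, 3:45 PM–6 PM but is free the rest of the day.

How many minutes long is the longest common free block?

Gita free: 07:00-12:30, 13:45-16:00 (invert busy blocks within the working day).
Rina free: 07:30-12:30.
Jamal free: 07:00-13:15, 15:00-16:45.
Vera free: 07:45-09:30, 11:30-14:00, 14:15-14:45, 15:00-16:30, 17:00-18:00.
Oona free: 07:00-09:30, 10:00-12:45, 13:00-13:30 (invert busy blocks within the working day).
Alice free: 07:00-09:30, 10:45-12:45, 14:45-15:45 (invert busy blocks within the working day).
Gita ∩ Rina: 07:30-12:30.
Gita ∩ Rina ∩ Jamal: 07:30-12:30.
Gita ∩ Rina ∩ Jamal ∩ Vera: 07:45-09:30, 11:30-12:30.
Gita ∩ Rina ∩ Jamal ∩ Vera ∩ Oona: 07:45-09:30, 11:30-12:30.
Gita ∩ Rina ∩ Jamal ∩ Vera ∩ Oona ∩ Alice: 07:45-09:30, 11:30-12:30.
The longest is 07:45-09:30 at 105 minutes.

105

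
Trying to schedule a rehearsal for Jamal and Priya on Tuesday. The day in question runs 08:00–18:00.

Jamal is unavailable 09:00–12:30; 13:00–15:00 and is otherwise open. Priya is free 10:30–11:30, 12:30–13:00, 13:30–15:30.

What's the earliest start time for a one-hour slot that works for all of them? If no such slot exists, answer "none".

none

Jamal free: 08:00-09:00, 12:30-13:00, 15:00-18:00 (invert busy blocks within the working day).
Priya free: 10:30-11:30, 12:30-13:00, 13:30-15:30.
Jamal ∩ Priya: 12:30-13:00, 15:00-15:30.
No common window is at least 60 minutes long.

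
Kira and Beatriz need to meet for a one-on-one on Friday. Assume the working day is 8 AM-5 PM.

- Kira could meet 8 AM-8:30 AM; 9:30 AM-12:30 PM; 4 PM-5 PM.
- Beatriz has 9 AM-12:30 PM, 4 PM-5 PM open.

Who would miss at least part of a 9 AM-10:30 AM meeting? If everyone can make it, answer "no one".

Kira: not fully free for 09:00-10:30. Beatriz: free for 09:00-10:30.

Kira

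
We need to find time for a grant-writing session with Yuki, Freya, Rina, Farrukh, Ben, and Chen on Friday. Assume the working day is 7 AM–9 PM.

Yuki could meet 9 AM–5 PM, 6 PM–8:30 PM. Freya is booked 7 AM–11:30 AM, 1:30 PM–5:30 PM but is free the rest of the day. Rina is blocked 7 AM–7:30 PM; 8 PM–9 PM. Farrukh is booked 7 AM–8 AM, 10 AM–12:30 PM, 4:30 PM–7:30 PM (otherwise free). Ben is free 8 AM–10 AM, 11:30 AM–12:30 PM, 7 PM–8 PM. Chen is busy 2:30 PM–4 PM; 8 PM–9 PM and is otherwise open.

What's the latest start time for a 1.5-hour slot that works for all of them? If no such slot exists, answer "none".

none

Yuki free: 09:00-17:00, 18:00-20:30.
Freya free: 11:30-13:30, 17:30-21:00 (invert busy blocks within the working day).
Rina free: 19:30-20:00 (invert busy blocks within the working day).
Farrukh free: 08:00-10:00, 12:30-16:30, 19:30-21:00 (invert busy blocks within the working day).
Ben free: 08:00-10:00, 11:30-12:30, 19:00-20:00.
Chen free: 07:00-14:30, 16:00-20:00 (invert busy blocks within the working day).
Yuki ∩ Freya: 11:30-13:30, 18:00-20:30.
Yuki ∩ Freya ∩ Rina: 19:30-20:00.
Yuki ∩ Freya ∩ Rina ∩ Farrukh: 19:30-20:00.
Yuki ∩ Freya ∩ Rina ∩ Farrukh ∩ Ben: 19:30-20:00.
Yuki ∩ Freya ∩ Rina ∩ Farrukh ∩ Ben ∩ Chen: 19:30-20:00.
No common window is at least 90 minutes long.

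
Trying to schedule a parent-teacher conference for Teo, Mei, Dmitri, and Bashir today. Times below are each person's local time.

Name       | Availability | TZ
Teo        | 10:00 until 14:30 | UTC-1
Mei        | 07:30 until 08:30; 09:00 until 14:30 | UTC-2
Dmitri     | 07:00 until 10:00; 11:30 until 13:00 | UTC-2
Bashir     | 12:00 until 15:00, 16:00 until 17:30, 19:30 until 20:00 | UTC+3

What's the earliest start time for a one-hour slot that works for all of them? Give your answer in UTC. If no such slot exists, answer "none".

11:00

Teo in UTC: 11:00-15:30 (add 1h to convert from UTC-1).
Mei in UTC: 09:30-10:30, 11:00-16:30 (add 2h to convert from UTC-2).
Dmitri in UTC: 09:00-12:00, 13:30-15:00 (add 2h to convert from UTC-2).
Bashir in UTC: 09:00-12:00, 13:00-14:30, 16:30-17:00 (subtract 3h to convert from UTC+3).
Teo ∩ Mei: 11:00-15:30.
Teo ∩ Mei ∩ Dmitri: 11:00-12:00, 13:30-15:00.
Teo ∩ Mei ∩ Dmitri ∩ Bashir: 11:00-12:00, 13:30-14:30.
Those are the intersection windows.
The first common window of at least 60 minutes is 11:00-12:00, so the earliest start is 11:00.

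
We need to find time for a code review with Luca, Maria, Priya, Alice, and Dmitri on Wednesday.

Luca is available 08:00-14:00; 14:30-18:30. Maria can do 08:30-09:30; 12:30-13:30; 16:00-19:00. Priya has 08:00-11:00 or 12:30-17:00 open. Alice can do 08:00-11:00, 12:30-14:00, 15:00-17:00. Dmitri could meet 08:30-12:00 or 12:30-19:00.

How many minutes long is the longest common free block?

Luca ∩ Maria: 08:30-09:30, 12:30-13:30, 16:00-18:30.
Luca ∩ Maria ∩ Priya: 08:30-09:30, 12:30-13:30, 16:00-17:00.
Luca ∩ Maria ∩ Priya ∩ Alice: 08:30-09:30, 12:30-13:30, 16:00-17:00.
Luca ∩ Maria ∩ Priya ∩ Alice ∩ Dmitri: 08:30-09:30, 12:30-13:30, 16:00-17:00.
So the common availability across everyone is 08:30-09:30, 12:30-13:30, 16:00-17:00.
The longest is 08:30-09:30 at 60 minutes.

60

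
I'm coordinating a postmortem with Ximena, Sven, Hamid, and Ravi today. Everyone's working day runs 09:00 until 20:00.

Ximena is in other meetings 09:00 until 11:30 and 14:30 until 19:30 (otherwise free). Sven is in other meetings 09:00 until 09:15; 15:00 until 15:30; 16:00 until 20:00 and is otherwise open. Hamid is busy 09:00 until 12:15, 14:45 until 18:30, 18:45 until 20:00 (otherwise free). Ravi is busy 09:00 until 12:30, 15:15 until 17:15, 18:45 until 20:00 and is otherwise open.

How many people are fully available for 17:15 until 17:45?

Ximena free: 11:30-14:30, 19:30-20:00 (invert busy blocks within the working day).
Sven free: 09:15-15:00, 15:30-16:00 (invert busy blocks within the working day).
Hamid free: 12:15-14:45, 18:30-18:45 (invert busy blocks within the working day).
Ravi free: 12:30-15:15, 17:15-18:45 (invert busy blocks within the working day).
Ravi can make the full 17:15-17:45 slot — that's 1.

1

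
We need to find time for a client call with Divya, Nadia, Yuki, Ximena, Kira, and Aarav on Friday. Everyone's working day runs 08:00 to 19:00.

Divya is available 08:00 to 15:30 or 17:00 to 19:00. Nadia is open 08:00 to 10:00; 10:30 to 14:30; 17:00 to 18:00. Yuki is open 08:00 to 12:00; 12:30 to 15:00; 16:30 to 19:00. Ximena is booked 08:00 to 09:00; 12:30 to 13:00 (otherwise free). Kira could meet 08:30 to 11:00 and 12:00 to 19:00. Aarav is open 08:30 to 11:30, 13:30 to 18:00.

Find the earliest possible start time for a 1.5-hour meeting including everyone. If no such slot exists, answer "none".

Divya free: 08:00-15:30, 17:00-19:00.
Nadia free: 08:00-10:00, 10:30-14:30, 17:00-18:00.
Yuki free: 08:00-12:00, 12:30-15:00, 16:30-19:00.
Ximena free: 09:00-12:30, 13:00-19:00 (invert busy blocks within the working day).
Kira free: 08:30-11:00, 12:00-19:00.
Aarav free: 08:30-11:30, 13:30-18:00.
Divya ∩ Nadia: 08:00-10:00, 10:30-14:30, 17:00-18:00.
Divya ∩ Nadia ∩ Yuki: 08:00-10:00, 10:30-12:00, 12:30-14:30, 17:00-18:00.
Divya ∩ Nadia ∩ Yuki ∩ Ximena: 09:00-10:00, 10:30-12:00, 13:00-14:30, 17:00-18:00.
Divya ∩ Nadia ∩ Yuki ∩ Ximena ∩ Kira: 09:00-10:00, 10:30-11:00, 13:00-14:30, 17:00-18:00.
Divya ∩ Nadia ∩ Yuki ∩ Ximena ∩ Kira ∩ Aarav: 09:00-10:00, 10:30-11:00, 13:30-14:30, 17:00-18:00.
Those are the intersection windows.
No common window is at least 90 minutes long.

none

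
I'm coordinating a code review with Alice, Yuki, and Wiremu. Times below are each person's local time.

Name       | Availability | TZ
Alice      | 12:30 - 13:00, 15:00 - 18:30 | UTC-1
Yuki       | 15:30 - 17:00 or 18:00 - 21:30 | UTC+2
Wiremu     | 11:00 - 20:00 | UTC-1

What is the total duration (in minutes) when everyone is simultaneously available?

Alice in UTC: 13:30-14:00, 16:00-19:30 (add 1h to convert from UTC-1).
Yuki in UTC: 13:30-15:00, 16:00-19:30 (subtract 2h to convert from UTC+2).
Wiremu in UTC: 12:00-21:00 (add 1h to convert from UTC-1).
Alice ∩ Yuki: 13:30-14:00, 16:00-19:30.
Alice ∩ Yuki ∩ Wiremu: 13:30-14:00, 16:00-19:30.
So the common availability across everyone is 13:30-14:00, 16:00-19:30.
Summing the common windows: 30 + 210 = 240 minutes.

240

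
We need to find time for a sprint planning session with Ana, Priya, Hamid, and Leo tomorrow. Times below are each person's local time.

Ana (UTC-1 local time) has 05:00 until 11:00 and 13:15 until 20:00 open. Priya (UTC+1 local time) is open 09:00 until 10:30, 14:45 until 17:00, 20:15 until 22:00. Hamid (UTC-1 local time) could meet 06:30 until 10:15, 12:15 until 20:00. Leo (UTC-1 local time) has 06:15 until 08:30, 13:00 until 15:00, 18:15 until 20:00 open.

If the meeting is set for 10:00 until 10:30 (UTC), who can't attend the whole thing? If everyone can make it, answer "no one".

Leo, Priya

Ana in UTC: 06:00-12:00, 14:15-21:00 (add 1h to convert from UTC-1).
Priya in UTC: 08:00-09:30, 13:45-16:00, 19:15-21:00 (subtract 1h to convert from UTC+1).
Hamid in UTC: 07:30-11:15, 13:15-21:00 (add 1h to convert from UTC-1).
Leo in UTC: 07:15-09:30, 14:00-16:00, 19:15-21:00 (add 1h to convert from UTC-1).
Ana: free for 10:00-10:30. Priya: not fully free for 10:00-10:30. Hamid: free for 10:00-10:30. Leo: not fully free for 10:00-10:30.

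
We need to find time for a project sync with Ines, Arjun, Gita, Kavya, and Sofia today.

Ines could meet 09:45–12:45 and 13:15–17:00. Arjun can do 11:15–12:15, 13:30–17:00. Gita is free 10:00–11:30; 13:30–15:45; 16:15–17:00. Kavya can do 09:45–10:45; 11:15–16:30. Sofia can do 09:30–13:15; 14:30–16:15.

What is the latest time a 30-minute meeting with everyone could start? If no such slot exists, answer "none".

15:15

Ines ∩ Arjun: 11:15-12:15, 13:30-17:00.
Ines ∩ Arjun ∩ Gita: 11:15-11:30, 13:30-15:45, 16:15-17:00.
Ines ∩ Arjun ∩ Gita ∩ Kavya: 11:15-11:30, 13:30-15:45, 16:15-16:30.
Ines ∩ Arjun ∩ Gita ∩ Kavya ∩ Sofia: 11:15-11:30, 14:30-15:45.
So the common availability across everyone is 11:15-11:30, 14:30-15:45.
The last common window of at least 30 minutes is 14:30-15:45; a 30-minute meeting can start as late as 15:15 and still end by 15:45.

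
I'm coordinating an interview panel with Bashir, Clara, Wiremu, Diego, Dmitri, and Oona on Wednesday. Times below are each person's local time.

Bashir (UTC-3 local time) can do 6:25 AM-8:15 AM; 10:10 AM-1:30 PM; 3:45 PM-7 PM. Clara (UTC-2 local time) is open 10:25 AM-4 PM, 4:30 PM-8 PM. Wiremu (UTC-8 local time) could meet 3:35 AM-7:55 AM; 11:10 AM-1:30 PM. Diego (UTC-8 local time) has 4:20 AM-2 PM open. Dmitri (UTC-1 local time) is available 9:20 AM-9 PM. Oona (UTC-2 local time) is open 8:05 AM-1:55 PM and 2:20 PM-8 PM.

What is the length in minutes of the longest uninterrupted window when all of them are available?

Bashir in UTC: 09:25-11:15, 13:10-16:30, 18:45-22:00 (add 3h to convert from UTC-3).
Clara in UTC: 12:25-18:00, 18:30-22:00 (add 2h to convert from UTC-2).
Wiremu in UTC: 11:35-15:55, 19:10-21:30 (add 8h to convert from UTC-8).
Diego in UTC: 12:20-22:00 (add 8h to convert from UTC-8).
Dmitri in UTC: 10:20-22:00 (add 1h to convert from UTC-1).
Oona in UTC: 10:05-15:55, 16:20-22:00 (add 2h to convert from UTC-2).
Bashir ∩ Clara: 13:10-16:30, 18:45-22:00.
Bashir ∩ Clara ∩ Wiremu: 13:10-15:55, 19:10-21:30.
Bashir ∩ Clara ∩ Wiremu ∩ Diego: 13:10-15:55, 19:10-21:30.
Bashir ∩ Clara ∩ Wiremu ∩ Diego ∩ Dmitri: 13:10-15:55, 19:10-21:30.
Bashir ∩ Clara ∩ Wiremu ∩ Diego ∩ Dmitri ∩ Oona: 13:10-15:55, 19:10-21:30.
The longest is 13:10-15:55 at 165 minutes.

165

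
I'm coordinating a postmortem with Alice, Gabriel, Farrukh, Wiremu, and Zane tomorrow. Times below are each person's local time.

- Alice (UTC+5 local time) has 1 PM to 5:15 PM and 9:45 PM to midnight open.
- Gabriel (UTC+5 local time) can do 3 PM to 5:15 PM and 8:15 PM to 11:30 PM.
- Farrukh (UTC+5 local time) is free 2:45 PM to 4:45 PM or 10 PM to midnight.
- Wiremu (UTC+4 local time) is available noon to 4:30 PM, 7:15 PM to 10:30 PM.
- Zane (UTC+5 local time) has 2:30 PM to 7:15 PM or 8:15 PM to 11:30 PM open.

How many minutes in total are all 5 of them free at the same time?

Alice in UTC: 08:00-12:15, 16:45-19:00 (subtract 5h to convert from UTC+5).
Gabriel in UTC: 10:00-12:15, 15:15-18:30 (subtract 5h to convert from UTC+5).
Farrukh in UTC: 09:45-11:45, 17:00-19:00 (subtract 5h to convert from UTC+5).
Wiremu in UTC: 08:00-12:30, 15:15-18:30 (subtract 4h to convert from UTC+4).
Zane in UTC: 09:30-14:15, 15:15-18:30 (subtract 5h to convert from UTC+5).
Alice ∩ Gabriel: 10:00-12:15, 16:45-18:30.
Alice ∩ Gabriel ∩ Farrukh: 10:00-11:45, 17:00-18:30.
Alice ∩ Gabriel ∩ Farrukh ∩ Wiremu: 10:00-11:45, 17:00-18:30.
Alice ∩ Gabriel ∩ Farrukh ∩ Wiremu ∩ Zane: 10:00-11:45, 17:00-18:30.
Summing the common windows: 105 + 90 = 195 minutes.

195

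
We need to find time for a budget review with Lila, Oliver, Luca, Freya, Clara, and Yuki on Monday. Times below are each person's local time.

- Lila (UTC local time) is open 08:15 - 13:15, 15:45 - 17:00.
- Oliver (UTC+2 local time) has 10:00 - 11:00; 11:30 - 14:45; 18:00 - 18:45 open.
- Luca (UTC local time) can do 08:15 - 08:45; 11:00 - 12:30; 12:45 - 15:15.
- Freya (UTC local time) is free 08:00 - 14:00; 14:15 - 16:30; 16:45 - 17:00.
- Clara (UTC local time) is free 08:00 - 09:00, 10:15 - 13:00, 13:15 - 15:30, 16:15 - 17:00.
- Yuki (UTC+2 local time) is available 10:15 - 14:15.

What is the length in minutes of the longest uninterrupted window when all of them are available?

75

Lila in UTC: 08:15-13:15, 15:45-17:00.
Oliver in UTC: 08:00-09:00, 09:30-12:45, 16:00-16:45 (subtract 2h to convert from UTC+2).
Luca in UTC: 08:15-08:45, 11:00-12:30, 12:45-15:15.
Freya in UTC: 08:00-14:00, 14:15-16:30, 16:45-17:00.
Clara in UTC: 08:00-09:00, 10:15-13:00, 13:15-15:30, 16:15-17:00.
Yuki in UTC: 08:15-12:15 (subtract 2h to convert from UTC+2).
Lila ∩ Oliver: 08:15-09:00, 09:30-12:45, 16:00-16:45.
Lila ∩ Oliver ∩ Luca: 08:15-08:45, 11:00-12:30.
Lila ∩ Oliver ∩ Luca ∩ Freya: 08:15-08:45, 11:00-12:30.
Lila ∩ Oliver ∩ Luca ∩ Freya ∩ Clara: 08:15-08:45, 11:00-12:30.
Lila ∩ Oliver ∩ Luca ∩ Freya ∩ Clara ∩ Yuki: 08:15-08:45, 11:00-12:15.
The longest is 11:00-12:15 at 75 minutes.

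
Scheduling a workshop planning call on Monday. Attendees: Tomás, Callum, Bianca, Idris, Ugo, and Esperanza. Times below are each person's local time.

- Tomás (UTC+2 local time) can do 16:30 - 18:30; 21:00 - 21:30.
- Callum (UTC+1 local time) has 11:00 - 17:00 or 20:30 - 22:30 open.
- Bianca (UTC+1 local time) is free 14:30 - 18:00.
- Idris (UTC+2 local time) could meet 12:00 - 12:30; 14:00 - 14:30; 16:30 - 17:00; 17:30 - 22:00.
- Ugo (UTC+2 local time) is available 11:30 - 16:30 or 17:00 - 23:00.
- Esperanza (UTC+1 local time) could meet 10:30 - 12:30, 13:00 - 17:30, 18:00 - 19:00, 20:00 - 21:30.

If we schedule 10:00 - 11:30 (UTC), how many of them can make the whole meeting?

3

Tomás in UTC: 14:30-16:30, 19:00-19:30 (subtract 2h to convert from UTC+2).
Callum in UTC: 10:00-16:00, 19:30-21:30 (subtract 1h to convert from UTC+1).
Bianca in UTC: 13:30-17:00 (subtract 1h to convert from UTC+1).
Idris in UTC: 10:00-10:30, 12:00-12:30, 14:30-15:00, 15:30-20:00 (subtract 2h to convert from UTC+2).
Ugo in UTC: 09:30-14:30, 15:00-21:00 (subtract 2h to convert from UTC+2).
Esperanza in UTC: 09:30-11:30, 12:00-16:30, 17:00-18:00, 19:00-20:30 (subtract 1h to convert from UTC+1).
Callum, Ugo, and Esperanza can make the full 10:00-11:30 slot — that's 3.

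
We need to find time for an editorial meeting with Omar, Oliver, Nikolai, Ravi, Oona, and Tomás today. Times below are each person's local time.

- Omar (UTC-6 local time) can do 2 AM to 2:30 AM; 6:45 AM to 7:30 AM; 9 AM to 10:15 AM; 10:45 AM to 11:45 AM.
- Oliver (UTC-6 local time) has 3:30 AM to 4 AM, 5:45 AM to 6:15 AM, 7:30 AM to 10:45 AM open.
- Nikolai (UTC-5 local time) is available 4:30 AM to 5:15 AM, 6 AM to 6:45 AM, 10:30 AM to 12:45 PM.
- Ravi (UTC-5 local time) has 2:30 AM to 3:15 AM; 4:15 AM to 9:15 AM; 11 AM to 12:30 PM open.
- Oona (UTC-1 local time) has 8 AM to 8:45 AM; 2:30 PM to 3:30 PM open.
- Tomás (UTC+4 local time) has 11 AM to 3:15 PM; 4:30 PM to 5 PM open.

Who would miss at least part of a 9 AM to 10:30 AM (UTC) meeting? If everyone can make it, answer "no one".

Nikolai, Oliver, Omar, Oona, Ravi

Omar in UTC: 08:00-08:30, 12:45-13:30, 15:00-16:15, 16:45-17:45 (add 6h to convert from UTC-6).
Oliver in UTC: 09:30-10:00, 11:45-12:15, 13:30-16:45 (add 6h to convert from UTC-6).
Nikolai in UTC: 09:30-10:15, 11:00-11:45, 15:30-17:45 (add 5h to convert from UTC-5).
Ravi in UTC: 07:30-08:15, 09:15-14:15, 16:00-17:30 (add 5h to convert from UTC-5).
Oona in UTC: 09:00-09:45, 15:30-16:30 (add 1h to convert from UTC-1).
Tomás in UTC: 07:00-11:15, 12:30-13:00 (subtract 4h to convert from UTC+4).
Omar: not fully free for 09:00-10:30. Oliver: not fully free for 09:00-10:30. Nikolai: not fully free for 09:00-10:30. Ravi: not fully free for 09:00-10:30. Oona: not fully free for 09:00-10:30. Tomás: free for 09:00-10:30.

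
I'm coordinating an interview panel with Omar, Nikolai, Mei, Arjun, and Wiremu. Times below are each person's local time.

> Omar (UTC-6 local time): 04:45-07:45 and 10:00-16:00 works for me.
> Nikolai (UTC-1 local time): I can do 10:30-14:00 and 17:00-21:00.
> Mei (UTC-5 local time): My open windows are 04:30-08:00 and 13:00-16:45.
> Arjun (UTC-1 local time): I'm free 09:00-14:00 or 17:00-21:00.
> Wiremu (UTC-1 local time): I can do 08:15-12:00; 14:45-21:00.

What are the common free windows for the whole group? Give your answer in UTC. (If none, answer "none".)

Omar in UTC: 10:45-13:45, 16:00-22:00 (add 6h to convert from UTC-6).
Nikolai in UTC: 11:30-15:00, 18:00-22:00 (add 1h to convert from UTC-1).
Mei in UTC: 09:30-13:00, 18:00-21:45 (add 5h to convert from UTC-5).
Arjun in UTC: 10:00-15:00, 18:00-22:00 (add 1h to convert from UTC-1).
Wiremu in UTC: 09:15-13:00, 15:45-22:00 (add 1h to convert from UTC-1).
Omar ∩ Nikolai: 11:30-13:45, 18:00-22:00.
Omar ∩ Nikolai ∩ Mei: 11:30-13:00, 18:00-21:45.
Omar ∩ Nikolai ∩ Mei ∩ Arjun: 11:30-13:00, 18:00-21:45.
Omar ∩ Nikolai ∩ Mei ∩ Arjun ∩ Wiremu: 11:30-13:00, 18:00-21:45.

11:30-13:00, 18:00-21:45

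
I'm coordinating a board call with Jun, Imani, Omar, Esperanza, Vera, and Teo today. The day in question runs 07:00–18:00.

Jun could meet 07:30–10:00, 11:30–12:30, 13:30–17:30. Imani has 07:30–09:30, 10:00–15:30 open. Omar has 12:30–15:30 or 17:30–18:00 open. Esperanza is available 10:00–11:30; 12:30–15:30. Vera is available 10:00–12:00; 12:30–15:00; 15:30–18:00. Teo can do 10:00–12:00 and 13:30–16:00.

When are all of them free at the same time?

Jun ∩ Imani: 07:30-09:30, 11:30-12:30, 13:30-15:30.
Jun ∩ Imani ∩ Omar: 13:30-15:30.
Jun ∩ Imani ∩ Omar ∩ Esperanza: 13:30-15:30.
Jun ∩ Imani ∩ Omar ∩ Esperanza ∩ Vera: 13:30-15:00.
Jun ∩ Imani ∩ Omar ∩ Esperanza ∩ Vera ∩ Teo: 13:30-15:00.
Those are the intersection windows.

13:30-15:00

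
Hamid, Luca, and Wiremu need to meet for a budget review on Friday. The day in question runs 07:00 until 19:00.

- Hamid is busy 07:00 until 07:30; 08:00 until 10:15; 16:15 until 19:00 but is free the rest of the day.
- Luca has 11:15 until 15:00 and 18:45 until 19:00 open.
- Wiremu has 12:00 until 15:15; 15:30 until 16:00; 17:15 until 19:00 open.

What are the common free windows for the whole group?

Hamid free: 07:30-08:00, 10:15-16:15 (invert busy blocks within the working day).
Luca free: 11:15-15:00, 18:45-19:00.
Wiremu free: 12:00-15:15, 15:30-16:00, 17:15-19:00.
Hamid ∩ Luca: 11:15-15:00.
Hamid ∩ Luca ∩ Wiremu: 12:00-15:00.

12:00-15:00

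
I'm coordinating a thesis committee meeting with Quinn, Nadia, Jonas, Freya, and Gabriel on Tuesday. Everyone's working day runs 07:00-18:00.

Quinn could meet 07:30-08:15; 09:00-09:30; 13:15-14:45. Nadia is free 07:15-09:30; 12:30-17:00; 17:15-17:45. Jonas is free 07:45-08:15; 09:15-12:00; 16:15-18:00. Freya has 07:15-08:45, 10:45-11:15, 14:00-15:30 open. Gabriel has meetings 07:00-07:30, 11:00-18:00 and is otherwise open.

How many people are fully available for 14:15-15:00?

2

Quinn free: 07:30-08:15, 09:00-09:30, 13:15-14:45.
Nadia free: 07:15-09:30, 12:30-17:00, 17:15-17:45.
Jonas free: 07:45-08:15, 09:15-12:00, 16:15-18:00.
Freya free: 07:15-08:45, 10:45-11:15, 14:00-15:30.
Gabriel free: 07:30-11:00 (invert busy blocks within the working day).
Nadia and Freya can make the full 14:15-15:00 slot — that's 2.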